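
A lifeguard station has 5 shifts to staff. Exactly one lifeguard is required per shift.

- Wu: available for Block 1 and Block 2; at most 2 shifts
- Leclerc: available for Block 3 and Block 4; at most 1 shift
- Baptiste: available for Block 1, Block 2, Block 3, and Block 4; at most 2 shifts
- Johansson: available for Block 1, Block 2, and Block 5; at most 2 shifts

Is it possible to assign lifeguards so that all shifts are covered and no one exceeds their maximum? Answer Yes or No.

Block 5 can only be covered by Johansson, so that assignment is forced.
One valid schedule: Block 1→Wu, Block 2→Wu, Block 3→Leclerc, Block 4→Baptiste, Block 5→Johansson.
Loads: Wu 2/2, Leclerc 1/1, Baptiste 1/2, Johansson 1/2 — all within limits.

Yes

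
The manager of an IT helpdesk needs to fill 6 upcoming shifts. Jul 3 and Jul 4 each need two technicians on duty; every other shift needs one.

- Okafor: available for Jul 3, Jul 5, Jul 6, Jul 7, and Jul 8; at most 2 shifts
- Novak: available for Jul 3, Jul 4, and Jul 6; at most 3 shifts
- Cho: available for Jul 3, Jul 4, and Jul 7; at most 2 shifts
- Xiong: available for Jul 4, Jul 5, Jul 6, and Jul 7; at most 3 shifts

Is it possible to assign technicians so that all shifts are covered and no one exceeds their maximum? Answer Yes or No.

Jul 8 can only be covered by Okafor, so that assignment is forced.
One valid schedule: Jul 3→Novak+Cho, Jul 4→Novak+Cho, Jul 5→Okafor, Jul 6→Novak, Jul 7→Xiong, Jul 8→Okafor.
Loads: Okafor 2/2, Novak 3/3, Cho 2/2, Xiong 1/3 — all within limits.

Yes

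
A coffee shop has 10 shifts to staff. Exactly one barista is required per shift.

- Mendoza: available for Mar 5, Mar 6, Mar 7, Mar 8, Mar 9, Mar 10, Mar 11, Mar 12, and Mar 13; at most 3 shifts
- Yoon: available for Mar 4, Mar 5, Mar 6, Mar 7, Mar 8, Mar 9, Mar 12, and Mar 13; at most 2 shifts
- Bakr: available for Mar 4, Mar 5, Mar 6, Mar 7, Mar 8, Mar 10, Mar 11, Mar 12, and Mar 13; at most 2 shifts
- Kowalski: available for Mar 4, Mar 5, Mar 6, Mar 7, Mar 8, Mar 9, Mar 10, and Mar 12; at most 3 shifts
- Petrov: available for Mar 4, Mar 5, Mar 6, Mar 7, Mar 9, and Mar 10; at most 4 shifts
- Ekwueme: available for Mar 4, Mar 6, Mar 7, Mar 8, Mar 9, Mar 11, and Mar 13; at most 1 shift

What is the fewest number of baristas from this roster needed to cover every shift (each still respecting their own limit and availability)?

3

10 slots to fill and no one can take more than 4, so at least ⌈10/4⌉ = 3 baristas are needed.
Mendoza, Kowalski, and Petrov alone can cover everything: Mar 4→Kowalski, Mar 5→Kowalski, Mar 6→Petrov, Mar 7→Petrov, Mar 8→Mendoza, Mar 9→Petrov, Mar 10→Petrov, Mar 11→Mendoza, Mar 12→Kowalski, Mar 13→Mendoza.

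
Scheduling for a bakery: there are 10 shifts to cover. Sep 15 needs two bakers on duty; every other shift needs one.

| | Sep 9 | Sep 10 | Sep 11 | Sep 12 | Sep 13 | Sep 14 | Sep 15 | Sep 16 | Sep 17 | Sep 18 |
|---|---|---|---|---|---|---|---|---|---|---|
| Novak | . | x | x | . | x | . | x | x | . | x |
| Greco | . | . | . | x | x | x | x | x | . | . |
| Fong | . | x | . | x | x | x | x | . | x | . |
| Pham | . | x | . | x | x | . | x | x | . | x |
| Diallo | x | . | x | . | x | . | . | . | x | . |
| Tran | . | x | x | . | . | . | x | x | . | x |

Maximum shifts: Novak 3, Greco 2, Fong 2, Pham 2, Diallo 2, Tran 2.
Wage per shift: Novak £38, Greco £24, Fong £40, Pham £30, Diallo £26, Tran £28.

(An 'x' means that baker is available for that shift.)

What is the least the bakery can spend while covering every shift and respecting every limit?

£330

Sep 9 can only be covered by Diallo, so that assignment is forced.
Picking the cheapest available baker for each shift independently would cost £282, but that ignores the shift limits.
An optimal schedule: Sep 9→Diallo, Sep 10→Pham, Sep 11→Tran, Sep 12→Greco, Sep 13→Novak, Sep 14→Greco, Sep 15→Pham+Novak, Sep 16→Novak, Sep 17→Diallo, Sep 18→Tran.
Total: 26 + 30 + 28 + 24 + 38 + 24 + 30 + 38 + 38 + 26 + 28 = £330.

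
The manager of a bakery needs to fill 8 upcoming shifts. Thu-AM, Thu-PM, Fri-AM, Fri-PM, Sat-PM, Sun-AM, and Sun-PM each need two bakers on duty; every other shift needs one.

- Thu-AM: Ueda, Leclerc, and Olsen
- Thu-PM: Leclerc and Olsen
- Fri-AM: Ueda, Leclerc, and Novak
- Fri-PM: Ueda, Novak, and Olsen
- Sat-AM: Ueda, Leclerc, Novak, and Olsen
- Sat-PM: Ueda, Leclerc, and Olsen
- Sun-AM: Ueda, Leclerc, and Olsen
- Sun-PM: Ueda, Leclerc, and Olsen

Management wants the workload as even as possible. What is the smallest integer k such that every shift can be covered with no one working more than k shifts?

4

With 4 bakers and 15 worker-slots to fill, someone must work at least ⌈15/4⌉ = 4 shifts, so k ≥ 4.
k = 4 works: Thu-AM→Ueda+Leclerc, Thu-PM→Leclerc+Olsen, Fri-AM→Ueda+Novak, Fri-PM→Ueda+Novak, Sat-AM→Novak, Sat-PM→Ueda+Olsen, Sun-AM→Leclerc+Olsen, Sun-PM→Leclerc+Olsen.
Loads: Ueda 4, Leclerc 4, Novak 3, Olsen 4 — all ≤ 4.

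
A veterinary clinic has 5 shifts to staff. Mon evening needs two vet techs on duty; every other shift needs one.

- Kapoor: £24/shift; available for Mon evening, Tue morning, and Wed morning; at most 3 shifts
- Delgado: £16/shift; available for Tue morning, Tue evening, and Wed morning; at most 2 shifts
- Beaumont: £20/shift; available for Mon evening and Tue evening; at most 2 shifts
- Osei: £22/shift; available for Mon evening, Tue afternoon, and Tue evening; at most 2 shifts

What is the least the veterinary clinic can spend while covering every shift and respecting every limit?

£116

Tue afternoon can only be covered by Osei, so that assignment is forced.
Picking the cheapest available vet tech for each shift independently would cost £112, but that ignores the shift limits.
An optimal schedule: Mon evening→Beaumont+Osei, Tue morning→Delgado, Tue afternoon→Osei, Tue evening→Beaumont, Wed morning→Delgado.
Total: 20 + 22 + 16 + 22 + 20 + 16 = £116.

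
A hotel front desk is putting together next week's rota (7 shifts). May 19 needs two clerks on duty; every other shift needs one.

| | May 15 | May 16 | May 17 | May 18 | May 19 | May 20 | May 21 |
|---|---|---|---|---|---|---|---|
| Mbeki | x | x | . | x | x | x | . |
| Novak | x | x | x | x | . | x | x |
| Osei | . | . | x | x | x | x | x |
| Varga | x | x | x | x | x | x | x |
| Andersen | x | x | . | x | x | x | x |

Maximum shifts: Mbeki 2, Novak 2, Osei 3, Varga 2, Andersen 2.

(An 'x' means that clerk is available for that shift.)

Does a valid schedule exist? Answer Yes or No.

One valid schedule: May 15→Mbeki, May 16→Mbeki, May 17→Novak, May 18→Osei, May 19→Osei+Varga, May 20→Osei, May 21→Novak.
Loads: Mbeki 2/2, Novak 2/2, Osei 3/3, Varga 1/2, Andersen 0/2 — all within limits.

Yes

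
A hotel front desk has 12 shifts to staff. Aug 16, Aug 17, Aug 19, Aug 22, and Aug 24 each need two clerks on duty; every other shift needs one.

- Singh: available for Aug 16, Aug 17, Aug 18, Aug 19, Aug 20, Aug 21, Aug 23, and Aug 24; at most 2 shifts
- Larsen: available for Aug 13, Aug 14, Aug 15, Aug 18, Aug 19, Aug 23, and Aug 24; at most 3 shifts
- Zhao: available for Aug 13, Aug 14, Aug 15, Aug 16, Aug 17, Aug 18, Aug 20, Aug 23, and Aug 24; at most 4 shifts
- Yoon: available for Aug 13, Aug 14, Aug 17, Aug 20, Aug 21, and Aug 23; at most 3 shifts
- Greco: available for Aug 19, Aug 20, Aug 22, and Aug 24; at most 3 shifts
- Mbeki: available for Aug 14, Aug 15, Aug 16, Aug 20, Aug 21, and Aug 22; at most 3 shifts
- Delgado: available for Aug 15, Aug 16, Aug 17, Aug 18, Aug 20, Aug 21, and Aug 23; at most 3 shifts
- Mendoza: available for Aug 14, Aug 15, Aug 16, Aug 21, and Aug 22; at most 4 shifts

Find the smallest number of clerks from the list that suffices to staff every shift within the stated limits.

5

17 slots to fill and no one can take more than 4, so at least ⌈17/4⌉ = 5 clerks are needed.
Larsen, Zhao, Yoon, Greco, and Mendoza alone can cover everything: Aug 13→Larsen, Aug 14→Mendoza, Aug 15→Mendoza, Aug 16→Zhao+Mendoza, Aug 17→Zhao+Yoon, Aug 18→Larsen, Aug 19→Larsen+Greco, Aug 20→Zhao, Aug 21→Yoon, Aug 22→Greco+Mendoza, Aug 23→Yoon, Aug 24→Zhao+Greco.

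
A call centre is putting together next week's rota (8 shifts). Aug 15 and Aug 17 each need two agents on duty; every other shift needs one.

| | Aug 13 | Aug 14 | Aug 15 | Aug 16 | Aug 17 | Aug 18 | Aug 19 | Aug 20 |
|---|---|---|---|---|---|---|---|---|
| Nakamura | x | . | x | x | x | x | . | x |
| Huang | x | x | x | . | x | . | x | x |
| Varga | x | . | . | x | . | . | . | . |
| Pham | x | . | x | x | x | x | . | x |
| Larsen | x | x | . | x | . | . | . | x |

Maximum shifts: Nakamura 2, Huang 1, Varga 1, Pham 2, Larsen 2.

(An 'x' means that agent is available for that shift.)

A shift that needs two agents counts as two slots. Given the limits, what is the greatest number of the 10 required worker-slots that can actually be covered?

8

Total capacity across all agents is 2+1+1+2+2 = 8, and 10 slots are needed, so at most 8 can be filled.
An assignment achieving 8: Aug 14→Larsen, Aug 15→Nakamura+Pham, Aug 16→Varga, Aug 17→Pham, Aug 18→Nakamura, Aug 19→Huang, Aug 20→Larsen.
Loads: Nakamura 2/2, Huang 1/1, Varga 1/1, Pham 2/2, Larsen 2/2.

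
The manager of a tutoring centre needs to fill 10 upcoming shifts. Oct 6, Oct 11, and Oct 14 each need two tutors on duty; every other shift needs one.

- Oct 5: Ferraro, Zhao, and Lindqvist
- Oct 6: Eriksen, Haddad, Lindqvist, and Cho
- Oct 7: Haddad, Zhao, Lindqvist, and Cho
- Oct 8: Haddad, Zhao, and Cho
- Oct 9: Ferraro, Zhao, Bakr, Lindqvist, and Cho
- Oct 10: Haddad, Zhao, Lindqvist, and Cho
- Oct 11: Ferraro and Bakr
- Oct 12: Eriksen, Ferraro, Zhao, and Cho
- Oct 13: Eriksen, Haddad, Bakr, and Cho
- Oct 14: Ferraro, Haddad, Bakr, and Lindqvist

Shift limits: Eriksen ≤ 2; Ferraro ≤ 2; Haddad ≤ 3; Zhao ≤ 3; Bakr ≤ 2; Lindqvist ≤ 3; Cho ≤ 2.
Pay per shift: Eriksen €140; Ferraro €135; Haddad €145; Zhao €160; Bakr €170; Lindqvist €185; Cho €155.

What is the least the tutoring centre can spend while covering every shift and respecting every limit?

Oct 11 can only be covered by Ferraro and Bakr, so that assignment is forced.
Picking the cheapest available tutor for each shift independently would cost €1850, but that ignores the shift limits.
An optimal schedule: Oct 5→Zhao, Oct 6→Eriksen+Cho, Oct 7→Haddad, Oct 8→Haddad, Oct 9→Zhao, Oct 10→Cho, Oct 11→Ferraro+Bakr, Oct 12→Zhao, Oct 13→Eriksen, Oct 14→Ferraro+Haddad.
Total: 160 + 140 + 155 + 145 + 145 + 160 + 155 + 135 + 170 + 160 + 140 + 135 + 145 = €1945.

€1945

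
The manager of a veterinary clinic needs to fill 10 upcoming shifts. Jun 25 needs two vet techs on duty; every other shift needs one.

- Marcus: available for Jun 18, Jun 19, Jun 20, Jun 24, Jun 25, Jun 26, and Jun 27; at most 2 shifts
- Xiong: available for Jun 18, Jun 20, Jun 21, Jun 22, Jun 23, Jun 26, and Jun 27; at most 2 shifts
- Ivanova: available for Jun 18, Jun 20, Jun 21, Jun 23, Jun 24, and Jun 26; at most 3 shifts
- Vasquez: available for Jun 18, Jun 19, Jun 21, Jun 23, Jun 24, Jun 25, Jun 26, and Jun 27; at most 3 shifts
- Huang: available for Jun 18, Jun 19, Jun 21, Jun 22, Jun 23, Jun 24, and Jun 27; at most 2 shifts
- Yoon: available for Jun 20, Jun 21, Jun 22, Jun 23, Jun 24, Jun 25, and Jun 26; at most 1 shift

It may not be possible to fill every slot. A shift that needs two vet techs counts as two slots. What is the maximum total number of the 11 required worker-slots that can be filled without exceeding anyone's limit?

11

Total capacity across all vet techs is 2+2+3+3+2+1 = 13, and 11 slots are needed, so at most 11 can be filled.
An assignment achieving 11: Jun 18→Ivanova, Jun 19→Marcus, Jun 20→Xiong, Jun 21→Ivanova, Jun 22→Xiong, Jun 23→Ivanova, Jun 24→Vasquez, Jun 25→Marcus+Vasquez, Jun 26→Yoon, Jun 27→Vasquez.
Loads: Marcus 2/2, Xiong 2/2, Ivanova 3/3, Vasquez 3/3, Huang 0/2, Yoon 1/1.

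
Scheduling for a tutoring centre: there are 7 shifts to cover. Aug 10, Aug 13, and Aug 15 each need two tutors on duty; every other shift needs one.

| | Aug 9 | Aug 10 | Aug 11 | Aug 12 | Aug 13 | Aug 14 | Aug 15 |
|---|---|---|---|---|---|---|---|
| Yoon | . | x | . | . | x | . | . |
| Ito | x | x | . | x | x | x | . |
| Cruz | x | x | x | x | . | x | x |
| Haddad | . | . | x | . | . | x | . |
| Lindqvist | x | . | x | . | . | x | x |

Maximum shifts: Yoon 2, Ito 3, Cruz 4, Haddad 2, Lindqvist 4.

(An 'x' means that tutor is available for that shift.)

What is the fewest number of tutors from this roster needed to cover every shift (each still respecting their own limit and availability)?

4

10 slots to fill and no one can take more than 4, so at least ⌈10/4⌉ = 3 tutors are needed.
Shifts {Aug 13, Aug 15} need 4 slots, but among the tutors available for them (Yoon, Ito, Cruz, and Lindqvist) any 3 together supply at most 3. So 3 tutors are not enough.
Yoon, Ito, Cruz, and Lindqvist alone can cover everything: Aug 9→Ito, Aug 10→Yoon+Cruz, Aug 11→Cruz, Aug 12→Ito, Aug 13→Yoon+Ito, Aug 14→Cruz, Aug 15→Cruz+Lindqvist.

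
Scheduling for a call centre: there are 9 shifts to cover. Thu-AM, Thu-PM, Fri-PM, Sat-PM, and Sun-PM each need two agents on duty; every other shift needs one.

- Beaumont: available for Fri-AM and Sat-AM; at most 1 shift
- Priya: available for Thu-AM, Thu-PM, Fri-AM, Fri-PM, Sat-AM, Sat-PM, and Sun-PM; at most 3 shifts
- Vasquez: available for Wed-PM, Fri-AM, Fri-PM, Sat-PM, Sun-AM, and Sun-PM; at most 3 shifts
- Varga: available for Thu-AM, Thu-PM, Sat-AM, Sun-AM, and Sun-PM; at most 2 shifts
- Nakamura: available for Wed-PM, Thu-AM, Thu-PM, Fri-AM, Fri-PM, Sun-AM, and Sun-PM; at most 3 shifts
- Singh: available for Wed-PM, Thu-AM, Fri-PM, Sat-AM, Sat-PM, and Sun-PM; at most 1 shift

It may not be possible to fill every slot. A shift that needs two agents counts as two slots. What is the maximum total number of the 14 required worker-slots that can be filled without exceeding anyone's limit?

13

Total capacity across all agents is 1+3+3+2+3+1 = 13, and 14 slots are needed, so at most 13 can be filled.
An assignment achieving 13: Wed-PM→Vasquez, Thu-AM→Priya+Varga, Thu-PM→Priya+Varga, Fri-AM→Nakamura, Fri-PM→Nakamura+Singh, Sat-AM→Beaumont, Sat-PM→Priya+Vasquez, Sun-AM→Vasquez, Sun-PM→Nakamura.
Loads: Beaumont 1/1, Priya 3/3, Vasquez 3/3, Varga 2/2, Nakamura 3/3, Singh 1/1.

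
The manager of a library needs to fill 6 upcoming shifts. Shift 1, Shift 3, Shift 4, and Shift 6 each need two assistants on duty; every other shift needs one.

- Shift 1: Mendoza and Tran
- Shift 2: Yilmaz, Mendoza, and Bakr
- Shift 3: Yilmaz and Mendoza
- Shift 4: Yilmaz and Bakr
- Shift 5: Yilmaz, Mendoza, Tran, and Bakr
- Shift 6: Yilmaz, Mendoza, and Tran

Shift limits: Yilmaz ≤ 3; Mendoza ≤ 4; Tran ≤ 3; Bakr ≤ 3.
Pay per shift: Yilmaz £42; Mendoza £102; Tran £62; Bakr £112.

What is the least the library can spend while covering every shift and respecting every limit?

Shift 1 can only be covered by Mendoza and Tran, so that assignment is forced.
Shift 3 can only be covered by Yilmaz and Mendoza, so that assignment is forced.
Shift 4 can only be covered by Yilmaz and Bakr, so that assignment is forced.
Picking the cheapest available assistant for each shift independently would cost £650, but that ignores the shift limits.
An optimal schedule: Shift 1→Tran+Mendoza, Shift 2→Yilmaz, Shift 3→Yilmaz+Mendoza, Shift 4→Yilmaz+Bakr, Shift 5→Tran, Shift 6→Tran+Mendoza.
Total: 62 + 102 + 42 + 42 + 102 + 42 + 112 + 62 + 62 + 102 = £730.

£730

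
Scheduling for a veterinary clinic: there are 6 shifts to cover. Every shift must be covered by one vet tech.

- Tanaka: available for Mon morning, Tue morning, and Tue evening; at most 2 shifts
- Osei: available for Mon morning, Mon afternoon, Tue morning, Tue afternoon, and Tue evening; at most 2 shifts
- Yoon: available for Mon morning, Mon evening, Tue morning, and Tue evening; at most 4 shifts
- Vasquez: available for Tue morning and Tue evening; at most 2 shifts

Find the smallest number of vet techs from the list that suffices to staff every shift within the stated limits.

6 slots to fill and no one can take more than 4, so at least ⌈6/4⌉ = 2 vet techs are needed.
Osei and Yoon alone can cover everything: Mon morning→Yoon, Mon afternoon→Osei, Mon evening→Yoon, Tue morning→Yoon, Tue afternoon→Osei, Tue evening→Yoon.

2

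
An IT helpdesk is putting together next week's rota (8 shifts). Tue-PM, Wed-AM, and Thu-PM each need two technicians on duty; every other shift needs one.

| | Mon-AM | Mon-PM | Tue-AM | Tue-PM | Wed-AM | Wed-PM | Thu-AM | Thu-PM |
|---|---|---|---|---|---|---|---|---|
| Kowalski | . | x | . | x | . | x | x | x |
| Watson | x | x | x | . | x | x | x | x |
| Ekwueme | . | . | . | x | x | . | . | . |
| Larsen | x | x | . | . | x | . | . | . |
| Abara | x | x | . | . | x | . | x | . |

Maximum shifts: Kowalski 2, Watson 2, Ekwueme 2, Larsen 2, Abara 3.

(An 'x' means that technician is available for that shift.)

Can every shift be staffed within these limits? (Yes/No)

No

Total capacity is 11 and 11 slots are needed, so capacity alone doesn't rule it out.
Shifts {Tue-AM, Tue-PM, Wed-PM, Thu-PM} need 6 worker-slots in total, but the technicians available for any of those shifts (Kowalski, Watson, and Ekwueme) can supply at most 5 among them. So no valid schedule exists.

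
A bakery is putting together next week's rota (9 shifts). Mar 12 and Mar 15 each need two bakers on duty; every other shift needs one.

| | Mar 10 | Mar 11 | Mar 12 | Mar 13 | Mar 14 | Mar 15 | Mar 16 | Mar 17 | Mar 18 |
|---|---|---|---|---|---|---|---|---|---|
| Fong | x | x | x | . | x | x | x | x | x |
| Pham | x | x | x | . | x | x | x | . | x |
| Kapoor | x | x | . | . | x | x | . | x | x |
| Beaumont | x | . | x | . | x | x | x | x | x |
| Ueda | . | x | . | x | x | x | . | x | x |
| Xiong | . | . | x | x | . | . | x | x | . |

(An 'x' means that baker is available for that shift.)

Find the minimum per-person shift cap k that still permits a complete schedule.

2

With 6 bakers and 11 worker-slots to fill, someone must work at least ⌈11/6⌉ = 2 shifts, so k ≥ 2.
k = 2 works: Mar 10→Fong, Mar 11→Fong, Mar 12→Beaumont+Xiong, Mar 13→Ueda, Mar 14→Pham, Mar 15→Beaumont+Ueda, Mar 16→Pham, Mar 17→Kapoor, Mar 18→Kapoor.
Loads: Fong 2, Pham 2, Kapoor 2, Beaumont 2, Ueda 2, Xiong 1 — all ≤ 2.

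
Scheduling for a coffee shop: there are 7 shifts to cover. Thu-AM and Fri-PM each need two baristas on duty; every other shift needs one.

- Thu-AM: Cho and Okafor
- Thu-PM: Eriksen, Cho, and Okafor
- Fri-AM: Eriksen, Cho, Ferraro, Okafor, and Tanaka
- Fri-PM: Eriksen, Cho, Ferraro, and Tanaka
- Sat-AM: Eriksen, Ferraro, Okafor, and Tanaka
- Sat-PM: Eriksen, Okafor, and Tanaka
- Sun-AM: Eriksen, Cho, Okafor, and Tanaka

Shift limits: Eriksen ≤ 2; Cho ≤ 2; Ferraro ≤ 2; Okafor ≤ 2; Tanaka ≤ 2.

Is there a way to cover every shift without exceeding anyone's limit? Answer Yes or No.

Thu-AM can only be covered by Cho and Okafor, so that assignment is forced.
One valid schedule: Thu-AM→Cho+Okafor, Thu-PM→Eriksen, Fri-AM→Okafor, Fri-PM→Ferraro+Tanaka, Sat-AM→Ferraro, Sat-PM→Eriksen, Sun-AM→Cho.
Loads: Eriksen 2/2, Cho 2/2, Ferraro 2/2, Okafor 2/2, Tanaka 1/2 — all within limits.

Yes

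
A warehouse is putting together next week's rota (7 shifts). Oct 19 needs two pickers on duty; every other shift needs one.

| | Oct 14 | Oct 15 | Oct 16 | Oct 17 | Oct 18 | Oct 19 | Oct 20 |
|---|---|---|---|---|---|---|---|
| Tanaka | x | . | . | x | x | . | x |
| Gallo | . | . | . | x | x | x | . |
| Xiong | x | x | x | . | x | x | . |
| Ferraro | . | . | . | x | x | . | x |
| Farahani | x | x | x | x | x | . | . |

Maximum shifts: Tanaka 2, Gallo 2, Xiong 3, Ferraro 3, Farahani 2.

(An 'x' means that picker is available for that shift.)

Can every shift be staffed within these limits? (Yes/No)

Yes

Oct 19 can only be covered by Gallo and Xiong, so that assignment is forced.
One valid schedule: Oct 14→Tanaka, Oct 15→Xiong, Oct 16→Xiong, Oct 17→Gallo, Oct 18→Ferraro, Oct 19→Gallo+Xiong, Oct 20→Tanaka.
Loads: Tanaka 2/2, Gallo 2/2, Xiong 3/3, Ferraro 1/3, Farahani 0/2 — all within limits.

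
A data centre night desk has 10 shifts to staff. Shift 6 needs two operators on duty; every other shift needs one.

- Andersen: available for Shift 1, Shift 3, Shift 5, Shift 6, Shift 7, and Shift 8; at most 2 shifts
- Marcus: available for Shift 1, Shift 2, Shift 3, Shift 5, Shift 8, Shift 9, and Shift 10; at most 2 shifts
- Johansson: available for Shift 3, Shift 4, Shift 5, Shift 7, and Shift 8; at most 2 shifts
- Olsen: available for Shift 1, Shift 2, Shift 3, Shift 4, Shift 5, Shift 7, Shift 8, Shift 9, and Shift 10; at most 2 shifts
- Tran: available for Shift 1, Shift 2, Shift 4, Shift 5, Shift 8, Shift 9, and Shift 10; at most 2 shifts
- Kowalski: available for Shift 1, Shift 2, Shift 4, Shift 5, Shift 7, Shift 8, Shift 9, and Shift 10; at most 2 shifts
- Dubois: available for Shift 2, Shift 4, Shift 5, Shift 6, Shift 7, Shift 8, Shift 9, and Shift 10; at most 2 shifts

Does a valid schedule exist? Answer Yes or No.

Shift 6 can only be covered by Andersen and Dubois, so that assignment is forced.
One valid schedule: Shift 1→Marcus, Shift 2→Marcus, Shift 3→Andersen, Shift 4→Johansson, Shift 5→Tran, Shift 6→Andersen+Dubois, Shift 7→Johansson, Shift 8→Tran, Shift 9→Olsen, Shift 10→Olsen.
Loads: Andersen 2/2, Marcus 2/2, Johansson 2/2, Olsen 2/2, Tran 2/2, Kowalski 0/2, Dubois 1/2 — all within limits.

Yes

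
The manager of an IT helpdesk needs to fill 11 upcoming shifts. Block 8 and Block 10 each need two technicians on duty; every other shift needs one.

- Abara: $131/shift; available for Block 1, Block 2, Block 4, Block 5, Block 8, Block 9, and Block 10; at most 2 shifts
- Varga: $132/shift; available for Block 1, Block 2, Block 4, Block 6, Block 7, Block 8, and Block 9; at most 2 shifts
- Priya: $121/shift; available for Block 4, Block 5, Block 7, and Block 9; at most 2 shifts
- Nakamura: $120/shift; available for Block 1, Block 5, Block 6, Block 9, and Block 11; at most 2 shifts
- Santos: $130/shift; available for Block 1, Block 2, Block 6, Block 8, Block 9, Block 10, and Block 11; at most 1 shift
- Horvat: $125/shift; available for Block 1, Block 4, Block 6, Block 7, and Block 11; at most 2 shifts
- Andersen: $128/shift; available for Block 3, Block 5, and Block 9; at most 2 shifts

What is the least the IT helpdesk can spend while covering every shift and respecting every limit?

$1644

Block 3 can only be covered by Andersen, so that assignment is forced.
Block 10 can only be covered by Abara and Santos, so that assignment is forced.
Picking the cheapest available technician for each shift independently would cost $1622, but that ignores the shift limits.
An optimal schedule: Block 1→Horvat, Block 2→Varga, Block 3→Andersen, Block 4→Priya, Block 5→Nakamura, Block 6→Horvat, Block 7→Priya, Block 8→Abara+Varga, Block 9→Andersen, Block 10→Abara+Santos, Block 11→Nakamura.
Total: 125 + 132 + 128 + 121 + 120 + 125 + 121 + 131 + 132 + 128 + 131 + 130 + 120 = $1644.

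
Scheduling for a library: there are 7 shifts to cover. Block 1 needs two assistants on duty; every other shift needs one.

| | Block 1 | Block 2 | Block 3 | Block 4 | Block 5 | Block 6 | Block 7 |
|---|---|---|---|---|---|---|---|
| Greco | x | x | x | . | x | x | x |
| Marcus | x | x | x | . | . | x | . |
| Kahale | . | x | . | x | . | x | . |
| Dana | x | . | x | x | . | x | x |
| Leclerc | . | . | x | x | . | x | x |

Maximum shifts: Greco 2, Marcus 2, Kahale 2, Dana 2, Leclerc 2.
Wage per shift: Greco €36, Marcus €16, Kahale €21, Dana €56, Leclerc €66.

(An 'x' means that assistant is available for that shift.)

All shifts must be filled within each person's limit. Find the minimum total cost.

€258

Block 5 can only be covered by Greco, so that assignment is forced.
Picking the cheapest available assistant for each shift independently would cost €193, but that ignores the shift limits.
An optimal schedule: Block 1→Greco+Marcus, Block 2→Marcus, Block 3→Dana, Block 4→Kahale, Block 5→Greco, Block 6→Kahale, Block 7→Dana.
Total: 36 + 16 + 16 + 56 + 21 + 36 + 21 + 56 = €258.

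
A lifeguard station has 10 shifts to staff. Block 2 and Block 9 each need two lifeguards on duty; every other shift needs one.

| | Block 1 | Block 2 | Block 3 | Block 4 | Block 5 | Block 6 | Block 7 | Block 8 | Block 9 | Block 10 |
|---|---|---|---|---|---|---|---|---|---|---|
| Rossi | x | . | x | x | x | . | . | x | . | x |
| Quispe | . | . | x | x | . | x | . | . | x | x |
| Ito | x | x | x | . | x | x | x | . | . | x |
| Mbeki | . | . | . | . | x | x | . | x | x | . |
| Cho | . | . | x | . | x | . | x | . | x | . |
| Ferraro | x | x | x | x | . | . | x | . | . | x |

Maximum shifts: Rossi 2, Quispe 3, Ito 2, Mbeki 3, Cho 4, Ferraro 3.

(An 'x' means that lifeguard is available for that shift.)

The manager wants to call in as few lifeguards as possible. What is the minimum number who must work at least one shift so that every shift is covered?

12 slots to fill and no one can take more than 4, so at least ⌈12/4⌉ = 3 lifeguards are needed.
Any 3 lifeguards together have capacity at most 4+3+3 = 10 < 12 slots, so 3 can never suffice.
Ito, Mbeki, Cho, and Ferraro alone can cover everything: Block 1→Ito, Block 2→Ito+Ferraro, Block 3→Cho, Block 4→Ferraro, Block 5→Cho, Block 6→Mbeki, Block 7→Cho, Block 8→Mbeki, Block 9→Mbeki+Cho, Block 10→Ferraro.

4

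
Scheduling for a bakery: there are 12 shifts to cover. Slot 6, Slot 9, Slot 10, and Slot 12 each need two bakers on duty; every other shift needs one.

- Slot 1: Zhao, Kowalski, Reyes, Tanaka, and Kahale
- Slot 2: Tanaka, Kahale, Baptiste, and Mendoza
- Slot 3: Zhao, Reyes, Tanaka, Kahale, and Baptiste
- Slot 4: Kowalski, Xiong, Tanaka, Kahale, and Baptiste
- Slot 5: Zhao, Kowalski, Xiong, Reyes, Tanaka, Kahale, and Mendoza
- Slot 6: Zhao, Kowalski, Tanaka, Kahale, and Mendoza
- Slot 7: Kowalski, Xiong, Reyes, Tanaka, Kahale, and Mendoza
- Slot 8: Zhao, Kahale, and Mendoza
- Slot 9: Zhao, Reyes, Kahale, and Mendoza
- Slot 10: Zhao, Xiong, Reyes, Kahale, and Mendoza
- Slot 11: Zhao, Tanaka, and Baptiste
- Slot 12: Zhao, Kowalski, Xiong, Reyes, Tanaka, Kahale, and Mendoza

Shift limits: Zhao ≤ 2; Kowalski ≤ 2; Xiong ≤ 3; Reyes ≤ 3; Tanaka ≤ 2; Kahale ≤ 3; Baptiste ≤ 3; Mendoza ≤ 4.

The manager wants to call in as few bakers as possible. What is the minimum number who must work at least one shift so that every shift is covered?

16 slots to fill and no one can take more than 4, so at least ⌈16/4⌉ = 4 bakers are needed.
Any 4 bakers together have capacity at most 4+3+3+3 = 13 < 16 slots, so 4 can never suffice.
Xiong, Reyes, Kahale, Baptiste, and Mendoza alone can cover everything: Slot 1→Reyes, Slot 2→Kahale, Slot 3→Baptiste, Slot 4→Baptiste, Slot 5→Xiong, Slot 6→Kahale+Mendoza, Slot 7→Xiong, Slot 8→Kahale, Slot 9→Reyes+Mendoza, Slot 10→Xiong+Mendoza, Slot 11→Baptiste, Slot 12→Reyes+Mendoza.

5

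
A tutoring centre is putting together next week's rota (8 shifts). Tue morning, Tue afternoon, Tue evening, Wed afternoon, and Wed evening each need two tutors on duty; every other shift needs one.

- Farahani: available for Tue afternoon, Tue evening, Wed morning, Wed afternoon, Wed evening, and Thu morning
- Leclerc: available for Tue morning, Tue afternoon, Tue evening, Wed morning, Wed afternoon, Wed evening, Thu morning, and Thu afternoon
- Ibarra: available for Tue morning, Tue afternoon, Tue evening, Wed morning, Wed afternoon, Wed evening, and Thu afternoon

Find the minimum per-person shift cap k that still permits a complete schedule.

5

With 3 tutors and 13 worker-slots to fill, someone must work at least ⌈13/3⌉ = 5 shifts, so k ≥ 5.
k = 5 works: Tue morning→Leclerc+Ibarra, Tue afternoon→Farahani+Leclerc, Tue evening→Farahani+Leclerc, Wed morning→Farahani, Wed afternoon→Farahani+Ibarra, Wed evening→Leclerc+Ibarra, Thu morning→Farahani, Thu afternoon→Leclerc.
Loads: Farahani 5, Leclerc 5, Ibarra 3 — all ≤ 5.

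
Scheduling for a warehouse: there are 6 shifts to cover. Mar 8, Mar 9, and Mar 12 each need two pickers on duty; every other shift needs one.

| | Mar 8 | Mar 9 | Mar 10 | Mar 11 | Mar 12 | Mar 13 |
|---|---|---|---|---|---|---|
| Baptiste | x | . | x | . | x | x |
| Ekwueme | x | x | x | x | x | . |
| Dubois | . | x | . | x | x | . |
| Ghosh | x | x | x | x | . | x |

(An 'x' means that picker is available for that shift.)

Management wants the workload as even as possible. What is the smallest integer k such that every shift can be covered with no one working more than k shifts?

3

With 4 pickers and 9 worker-slots to fill, someone must work at least ⌈9/4⌉ = 3 shifts, so k ≥ 3.
k = 3 works: Mar 8→Baptiste+Ekwueme, Mar 9→Ekwueme+Dubois, Mar 10→Baptiste, Mar 11→Dubois, Mar 12→Ekwueme+Dubois, Mar 13→Baptiste.
Loads: Baptiste 3, Ekwueme 3, Dubois 3, Ghosh 0 — all ≤ 3.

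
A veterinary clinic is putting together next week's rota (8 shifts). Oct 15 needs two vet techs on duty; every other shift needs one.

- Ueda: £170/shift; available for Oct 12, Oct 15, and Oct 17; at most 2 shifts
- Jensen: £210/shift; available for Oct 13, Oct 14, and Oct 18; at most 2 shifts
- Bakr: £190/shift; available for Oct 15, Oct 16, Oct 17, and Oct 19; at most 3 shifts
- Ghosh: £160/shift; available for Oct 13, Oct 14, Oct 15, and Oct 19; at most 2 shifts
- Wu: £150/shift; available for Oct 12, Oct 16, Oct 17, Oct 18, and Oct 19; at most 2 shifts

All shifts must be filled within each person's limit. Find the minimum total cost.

Picking the cheapest available vet tech for each shift independently would cost £1400, but that ignores the shift limits.
An optimal schedule: Oct 12→Wu, Oct 13→Ghosh, Oct 14→Ghosh, Oct 15→Ueda+Bakr, Oct 16→Bakr, Oct 17→Ueda, Oct 18→Wu, Oct 19→Bakr.
Total: 150 + 160 + 160 + 170 + 190 + 190 + 170 + 150 + 190 = £1530.

£1530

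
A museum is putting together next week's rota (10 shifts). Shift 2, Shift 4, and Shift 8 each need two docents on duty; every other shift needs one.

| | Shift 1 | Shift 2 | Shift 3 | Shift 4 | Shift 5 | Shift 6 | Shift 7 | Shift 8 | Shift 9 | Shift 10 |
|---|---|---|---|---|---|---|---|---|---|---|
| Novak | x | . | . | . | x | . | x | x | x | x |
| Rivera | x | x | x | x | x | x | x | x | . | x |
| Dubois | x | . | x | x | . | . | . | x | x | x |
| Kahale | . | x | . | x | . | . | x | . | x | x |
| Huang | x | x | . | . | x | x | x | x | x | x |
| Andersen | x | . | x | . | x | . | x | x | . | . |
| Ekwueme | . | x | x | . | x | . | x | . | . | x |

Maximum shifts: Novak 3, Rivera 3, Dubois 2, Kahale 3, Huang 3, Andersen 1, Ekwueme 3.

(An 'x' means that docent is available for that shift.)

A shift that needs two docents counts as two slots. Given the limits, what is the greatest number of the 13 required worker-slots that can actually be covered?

13

Total capacity across all docents is 3+3+2+3+3+1+3 = 18, and 13 slots are needed, so at most 13 can be filled.
An assignment achieving 13: Shift 1→Novak, Shift 2→Rivera+Kahale, Shift 3→Dubois, Shift 4→Rivera+Dubois, Shift 5→Novak, Shift 6→Rivera, Shift 7→Kahale, Shift 8→Huang+Andersen, Shift 9→Novak, Shift 10→Kahale.
Loads: Novak 3/3, Rivera 3/3, Dubois 2/2, Kahale 3/3, Huang 1/3, Andersen 1/1, Ekwueme 0/3.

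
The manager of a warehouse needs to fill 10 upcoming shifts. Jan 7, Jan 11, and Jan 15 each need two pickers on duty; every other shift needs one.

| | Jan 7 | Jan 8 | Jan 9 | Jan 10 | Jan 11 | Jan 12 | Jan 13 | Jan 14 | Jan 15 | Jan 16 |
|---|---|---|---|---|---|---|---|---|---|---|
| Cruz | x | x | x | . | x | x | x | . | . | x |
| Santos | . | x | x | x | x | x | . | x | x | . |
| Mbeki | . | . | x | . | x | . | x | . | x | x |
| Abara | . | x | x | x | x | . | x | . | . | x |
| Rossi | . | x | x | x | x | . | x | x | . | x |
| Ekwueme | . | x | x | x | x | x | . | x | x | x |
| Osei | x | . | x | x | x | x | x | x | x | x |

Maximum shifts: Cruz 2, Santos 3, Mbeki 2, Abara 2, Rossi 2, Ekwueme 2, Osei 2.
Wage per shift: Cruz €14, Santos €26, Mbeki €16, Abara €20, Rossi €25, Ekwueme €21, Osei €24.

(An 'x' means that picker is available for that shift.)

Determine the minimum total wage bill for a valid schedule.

Jan 7 can only be covered by Cruz and Osei, so that assignment is forced.
Picking the cheapest available picker for each shift independently would cost €216, but that ignores the shift limits.
An optimal schedule: Jan 7→Cruz+Osei, Jan 8→Abara, Jan 9→Rossi, Jan 10→Abara, Jan 11→Rossi+Santos, Jan 12→Cruz, Jan 13→Mbeki, Jan 14→Ekwueme, Jan 15→Mbeki+Ekwueme, Jan 16→Osei.
Total: 14 + 24 + 20 + 25 + 20 + 25 + 26 + 14 + 16 + 21 + 16 + 21 + 24 = €266.

€266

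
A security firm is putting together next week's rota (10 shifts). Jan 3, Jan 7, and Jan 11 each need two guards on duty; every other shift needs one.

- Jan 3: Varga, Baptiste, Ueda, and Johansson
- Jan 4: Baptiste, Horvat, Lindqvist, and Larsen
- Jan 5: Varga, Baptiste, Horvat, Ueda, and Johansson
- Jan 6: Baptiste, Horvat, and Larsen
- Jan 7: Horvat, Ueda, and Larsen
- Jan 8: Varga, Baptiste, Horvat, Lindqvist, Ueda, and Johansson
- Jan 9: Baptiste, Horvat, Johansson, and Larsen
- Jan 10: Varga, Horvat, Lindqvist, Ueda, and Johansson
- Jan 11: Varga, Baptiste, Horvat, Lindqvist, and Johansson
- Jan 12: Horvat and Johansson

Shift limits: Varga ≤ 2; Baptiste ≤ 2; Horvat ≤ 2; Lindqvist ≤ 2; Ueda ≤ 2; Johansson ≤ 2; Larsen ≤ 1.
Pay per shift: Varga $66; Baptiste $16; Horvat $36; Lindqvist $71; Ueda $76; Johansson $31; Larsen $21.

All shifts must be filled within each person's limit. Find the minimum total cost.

$613

Picking the cheapest available guard for each shift independently would cost $293, but that ignores the shift limits.
An optimal schedule: Jan 3→Ueda+Johansson, Jan 4→Baptiste, Jan 5→Varga, Jan 6→Baptiste, Jan 7→Horvat+Ueda, Jan 8→Lindqvist, Jan 9→Larsen, Jan 10→Varga, Jan 11→Lindqvist+Johansson, Jan 12→Horvat.
Total: 76 + 31 + 16 + 66 + 16 + 36 + 76 + 71 + 21 + 66 + 71 + 31 + 36 = $613.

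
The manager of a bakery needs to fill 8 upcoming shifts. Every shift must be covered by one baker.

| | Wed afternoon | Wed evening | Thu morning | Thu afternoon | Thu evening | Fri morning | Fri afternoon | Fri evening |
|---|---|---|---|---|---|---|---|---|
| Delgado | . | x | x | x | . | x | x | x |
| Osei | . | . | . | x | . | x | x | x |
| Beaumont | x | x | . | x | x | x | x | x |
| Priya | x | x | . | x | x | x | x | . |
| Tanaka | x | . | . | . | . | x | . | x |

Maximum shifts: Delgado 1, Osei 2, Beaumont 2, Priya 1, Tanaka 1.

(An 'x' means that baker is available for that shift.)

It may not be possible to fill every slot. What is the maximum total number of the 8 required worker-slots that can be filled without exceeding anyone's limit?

Total capacity across all bakers is 1+2+2+1+1 = 7, and 8 slots are needed, so at most 7 can be filled.
An assignment achieving 7: Wed afternoon→Beaumont, Wed evening→Priya, Thu morning→Delgado, Thu afternoon→Osei, Thu evening→Beaumont, Fri afternoon→Osei, Fri evening→Tanaka.
Loads: Delgado 1/1, Osei 2/2, Beaumont 2/2, Priya 1/1, Tanaka 1/1.

7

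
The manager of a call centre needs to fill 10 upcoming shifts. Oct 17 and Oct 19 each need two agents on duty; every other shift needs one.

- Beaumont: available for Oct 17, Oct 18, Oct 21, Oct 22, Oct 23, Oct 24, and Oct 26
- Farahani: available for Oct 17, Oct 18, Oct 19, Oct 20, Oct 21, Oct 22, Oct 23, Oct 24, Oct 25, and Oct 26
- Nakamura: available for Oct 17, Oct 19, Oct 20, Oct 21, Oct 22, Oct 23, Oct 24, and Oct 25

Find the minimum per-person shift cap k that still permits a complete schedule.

4

With 3 agents and 12 worker-slots to fill, someone must work at least ⌈12/3⌉ = 4 shifts, so k ≥ 4.
k = 4 works: Oct 17→Beaumont+Farahani, Oct 18→Beaumont, Oct 19→Farahani+Nakamura, Oct 20→Farahani, Oct 21→Beaumont, Oct 22→Nakamura, Oct 23→Nakamura, Oct 24→Nakamura, Oct 25→Farahani, Oct 26→Beaumont.
Loads: Beaumont 4, Farahani 4, Nakamura 4 — all ≤ 4.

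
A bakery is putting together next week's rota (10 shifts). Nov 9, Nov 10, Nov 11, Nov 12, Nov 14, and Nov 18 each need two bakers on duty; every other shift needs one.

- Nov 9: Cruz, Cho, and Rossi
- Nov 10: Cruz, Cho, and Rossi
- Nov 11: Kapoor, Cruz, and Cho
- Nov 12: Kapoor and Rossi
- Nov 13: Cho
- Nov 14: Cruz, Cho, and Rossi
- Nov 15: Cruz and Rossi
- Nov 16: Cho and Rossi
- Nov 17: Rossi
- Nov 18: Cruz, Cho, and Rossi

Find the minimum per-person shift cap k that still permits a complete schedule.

With 4 bakers and 16 worker-slots to fill, someone must work at least ⌈16/4⌉ = 4 shifts, so k ≥ 4.
k = 4 is infeasible (exhaustive check).
k = 5 works: Nov 9→Cruz+Cho, Nov 10→Cruz+Cho, Nov 11→Kapoor+Cruz, Nov 12→Kapoor+Rossi, Nov 13→Cho, Nov 14→Cruz+Rossi, Nov 15→Cruz, Nov 16→Cho, Nov 17→Rossi, Nov 18→Cho+Rossi.
Loads: Kapoor 2, Cruz 5, Cho 5, Rossi 4 — all ≤ 5.

5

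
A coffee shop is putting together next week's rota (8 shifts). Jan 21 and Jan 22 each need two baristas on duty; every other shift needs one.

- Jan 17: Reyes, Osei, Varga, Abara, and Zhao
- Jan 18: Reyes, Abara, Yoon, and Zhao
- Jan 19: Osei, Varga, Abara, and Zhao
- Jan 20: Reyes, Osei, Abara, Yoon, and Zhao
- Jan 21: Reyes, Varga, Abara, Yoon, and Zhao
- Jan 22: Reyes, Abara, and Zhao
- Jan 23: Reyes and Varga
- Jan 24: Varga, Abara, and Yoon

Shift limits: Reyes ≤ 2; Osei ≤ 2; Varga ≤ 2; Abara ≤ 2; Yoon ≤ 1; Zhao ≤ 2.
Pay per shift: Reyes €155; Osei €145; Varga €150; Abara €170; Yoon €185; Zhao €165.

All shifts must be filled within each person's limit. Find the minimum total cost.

€1570

Picking the cheapest available barista for each shift independently would cost €1515, but that ignores the shift limits.
An optimal schedule: Jan 17→Osei, Jan 18→Reyes, Jan 19→Osei, Jan 20→Abara, Jan 21→Zhao+Abara, Jan 22→Reyes+Zhao, Jan 23→Varga, Jan 24→Varga.
Total: 145 + 155 + 145 + 170 + 165 + 170 + 155 + 165 + 150 + 150 = €1570.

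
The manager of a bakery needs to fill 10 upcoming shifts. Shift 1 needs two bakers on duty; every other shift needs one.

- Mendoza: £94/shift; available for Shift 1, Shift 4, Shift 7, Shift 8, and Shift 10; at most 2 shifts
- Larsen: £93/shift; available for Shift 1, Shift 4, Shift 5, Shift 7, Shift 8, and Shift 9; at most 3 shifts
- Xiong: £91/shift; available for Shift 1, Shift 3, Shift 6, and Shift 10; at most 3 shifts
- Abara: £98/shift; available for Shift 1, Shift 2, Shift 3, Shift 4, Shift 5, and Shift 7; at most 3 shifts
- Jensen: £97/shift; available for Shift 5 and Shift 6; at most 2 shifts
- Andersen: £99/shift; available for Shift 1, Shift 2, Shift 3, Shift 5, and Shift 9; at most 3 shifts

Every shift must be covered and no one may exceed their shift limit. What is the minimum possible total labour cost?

£1032

Picking the cheapest available baker for each shift independently would cost £1020, but that ignores the shift limits.
An optimal schedule: Shift 1→Xiong+Mendoza, Shift 2→Abara, Shift 3→Xiong, Shift 4→Larsen, Shift 5→Jensen, Shift 6→Jensen, Shift 7→Mendoza, Shift 8→Larsen, Shift 9→Larsen, Shift 10→Xiong.
Total: 91 + 94 + 98 + 91 + 93 + 97 + 97 + 94 + 93 + 93 + 91 = £1032.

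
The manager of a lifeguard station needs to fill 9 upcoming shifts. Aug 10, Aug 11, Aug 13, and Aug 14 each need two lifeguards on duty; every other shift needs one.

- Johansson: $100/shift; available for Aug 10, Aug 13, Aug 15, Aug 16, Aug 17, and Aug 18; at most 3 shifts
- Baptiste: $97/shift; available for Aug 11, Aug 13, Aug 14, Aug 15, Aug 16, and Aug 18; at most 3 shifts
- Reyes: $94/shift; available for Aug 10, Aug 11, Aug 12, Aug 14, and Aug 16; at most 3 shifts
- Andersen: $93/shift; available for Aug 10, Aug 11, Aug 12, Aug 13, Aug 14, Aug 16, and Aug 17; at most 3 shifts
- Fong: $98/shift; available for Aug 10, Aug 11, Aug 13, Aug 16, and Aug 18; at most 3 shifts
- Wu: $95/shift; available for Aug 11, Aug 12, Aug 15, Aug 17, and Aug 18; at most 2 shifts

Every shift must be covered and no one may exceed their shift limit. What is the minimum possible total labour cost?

Picking the cheapest available lifeguard for each shift independently would cost $1220, but that ignores the shift limits.
An optimal schedule: Aug 10→Reyes+Fong, Aug 11→Reyes+Baptiste, Aug 12→Andersen, Aug 13→Baptiste+Fong, Aug 14→Andersen+Reyes, Aug 15→Wu, Aug 16→Baptiste, Aug 17→Andersen, Aug 18→Wu.
Total: 94 + 98 + 94 + 97 + 93 + 97 + 98 + 93 + 94 + 95 + 97 + 93 + 95 = $1238.

$1238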